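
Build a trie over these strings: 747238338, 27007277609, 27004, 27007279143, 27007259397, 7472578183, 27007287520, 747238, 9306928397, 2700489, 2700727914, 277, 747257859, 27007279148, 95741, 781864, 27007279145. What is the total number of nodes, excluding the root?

67

For each word, the new-node count is its length minus the longest prefix already in the trie:
  "747238338" → 9 new (7, 4, 7, 2, 3, 8, 3, 3, 8)
  "27007277609" → 11 new (2, 7, 0, 0, 7, 2, 7, 7, 6, 0, 9)
  "27004" → prefix "2700" already present; 1 new (4)
  "27007279143" → prefix "2700727" already present; 4 new (9, 1, 4, 3)
  "27007259397" → prefix "270072" already present; 5 new (5, 9, 3, 9, 7)
  "7472578183" → prefix "7472" already present; 6 new (5, 7, 8, 1, 8, 3)
  "27007287520" → prefix "270072" already present; 5 new (8, 7, 5, 2, 0)
  "747238" → prefix "747238" already present; 0 new (none)
  "9306928397" → 10 new (9, 3, 0, 6, 9, 2, 8, 3, 9, 7)
  "2700489" → prefix "27004" already present; 2 new (8, 9)
  "2700727914" → prefix "2700727914" already present; 0 new (none)
  "277" → prefix "27" already present; 1 new (7)
  "747257859" → prefix "7472578" already present; 2 new (5, 9)
  "27007279148" → prefix "2700727914" already present; 1 new (8)
  "95741" → prefix "9" already present; 4 new (5, 7, 4, 1)
  "781864" → prefix "7" already present; 5 new (8, 1, 8, 6, 4)
  "27007279145" → prefix "2700727914" already present; 1 new (5)
Total nodes = 9 + 11 + 1 + 4 + 5 + 6 + 5 + 0 + 10 + 2 + 0 + 1 + 2 + 1 + 4 + 5 + 1 = 67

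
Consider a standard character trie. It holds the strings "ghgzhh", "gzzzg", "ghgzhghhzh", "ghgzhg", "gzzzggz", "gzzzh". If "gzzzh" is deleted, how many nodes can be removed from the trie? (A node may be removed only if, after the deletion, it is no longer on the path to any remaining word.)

1

A node on "gzzzh"'s path can go only if nothing else ends at it or branches off below it.
The suffix "h" (1 node) is used only by "gzzzh"; the node for "gzzz" still has the child "g", so pruning stops there.
Nodes removed: 1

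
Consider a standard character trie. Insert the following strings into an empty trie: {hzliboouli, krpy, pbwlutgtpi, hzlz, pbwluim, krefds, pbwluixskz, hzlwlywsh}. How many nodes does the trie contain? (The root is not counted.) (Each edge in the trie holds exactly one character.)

Trace insertions, counting only characters that open a new branch:
  "hzliboouli" → 10 new (h, z, l, i, b, o, o, u, l, i)
  "krpy" → 4 new (k, r, p, y)
  "pbwlutgtpi" → 10 new (p, b, w, l, u, t, g, t, p, i)
  "hzlz" → prefix "hzl" already present; 1 new (z)
  "pbwluim" → prefix "pbwlu" already present; 2 new (i, m)
  "krefds" → prefix "kr" already present; 4 new (e, f, d, s)
  "pbwluixskz" → prefix "pbwlui" already present; 4 new (x, s, k, z)
  "hzlwlywsh" → prefix "hzl" already present; 6 new (w, l, y, w, s, h)
Total nodes = 10 + 4 + 10 + 1 + 2 + 4 + 4 + 6 = 41

41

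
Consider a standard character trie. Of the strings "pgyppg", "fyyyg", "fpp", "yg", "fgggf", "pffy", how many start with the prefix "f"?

Walk to "f"; the words in its subtree are exactly those with that prefix.
Matches: "fgggf", "fpp", "fyyyg"
Count: 3

3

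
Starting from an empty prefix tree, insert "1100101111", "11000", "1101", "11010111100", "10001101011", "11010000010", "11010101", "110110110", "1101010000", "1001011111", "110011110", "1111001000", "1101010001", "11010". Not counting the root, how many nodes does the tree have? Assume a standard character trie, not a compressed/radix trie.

Trace insertions, counting only characters that open a new branch:
  "1100101111" → 10 new (1, 1, 0, 0, 1, 0, 1, 1, 1, 1)
  "11000" → prefix "1100" already present; 1 new (0)
  "1101" → prefix "110" already present; 1 new (1)
  "11010111100" → prefix "1101" already present; 7 new (0, 1, 1, 1, 1, 0, 0)
  "10001101011" → prefix "1" already present; 10 new (0, 0, 0, 1, 1, 0, 1, 0, 1, 1)
  "11010000010" → prefix "11010" already present; 6 new (0, 0, 0, 0, 1, 0)
  "11010101" → prefix "110101" already present; 2 new (0, 1)
  "110110110" → prefix "1101" already present; 5 new (1, 0, 1, 1, 0)
  "1101010000" → prefix "1101010" already present; 3 new (0, 0, 0)
  "1001011111" → prefix "100" already present; 7 new (1, 0, 1, 1, 1, 1, 1)
  "110011110" → prefix "11001" already present; 4 new (1, 1, 1, 0)
  "1111001000" → prefix "11" already present; 8 new (1, 1, 0, 0, 1, 0, 0, 0)
  "1101010001" → prefix "110101000" already present; 1 new (1)
  "11010" → prefix "11010" already present; 0 new (none)
Total nodes = 10 + 1 + 1 + 7 + 10 + 6 + 2 + 5 + 3 + 7 + 4 + 8 + 1 + 0 = 65

65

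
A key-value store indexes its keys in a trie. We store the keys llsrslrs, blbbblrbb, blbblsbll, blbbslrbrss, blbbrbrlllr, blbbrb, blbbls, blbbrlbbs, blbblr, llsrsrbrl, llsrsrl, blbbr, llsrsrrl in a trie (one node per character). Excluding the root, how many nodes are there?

Count nodes per top-level branch (shared prefixes stored once):
  'b'-branch (blbbblrbb, blbblr, blbbls, blbblsbll, blbbr, blbbrb, blbbrbrlllr, blbbrlbbs, blbbslrbrss): 33 nodes
  'l'-branch (llsrslrs, llsrsrbrl, llsrsrl, llsrsrrl): 15 nodes
Sum: 48

48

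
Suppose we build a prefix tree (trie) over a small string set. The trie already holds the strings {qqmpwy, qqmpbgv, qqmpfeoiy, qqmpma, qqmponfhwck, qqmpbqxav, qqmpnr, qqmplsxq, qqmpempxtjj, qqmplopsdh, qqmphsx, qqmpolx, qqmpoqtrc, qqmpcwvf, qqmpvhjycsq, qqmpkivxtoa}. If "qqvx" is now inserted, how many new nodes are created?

The longest prefix of "qqvx" already in the trie is "qq" (length 2).
New nodes needed: |"qqvx"| − 2 = 4 − 2 = 2.

2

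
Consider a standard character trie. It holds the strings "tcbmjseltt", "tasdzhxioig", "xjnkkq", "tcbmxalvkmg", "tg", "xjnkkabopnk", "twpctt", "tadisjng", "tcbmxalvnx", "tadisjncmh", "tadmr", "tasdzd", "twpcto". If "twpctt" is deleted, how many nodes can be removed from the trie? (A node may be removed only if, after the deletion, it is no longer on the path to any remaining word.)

1

After clearing the end-marker at "twpctt", prune upward until reaching a node still needed by another word.
The suffix "t" (1 node) is used only by "twpctt"; the node for "twpct" still has the child "o", so pruning stops there.
Nodes removed: 1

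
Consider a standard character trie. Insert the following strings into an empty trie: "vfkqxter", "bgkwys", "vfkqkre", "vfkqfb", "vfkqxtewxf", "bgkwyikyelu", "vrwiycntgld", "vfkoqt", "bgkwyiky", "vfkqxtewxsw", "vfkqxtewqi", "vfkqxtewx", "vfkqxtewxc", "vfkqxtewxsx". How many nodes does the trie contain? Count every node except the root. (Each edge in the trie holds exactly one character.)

47

Count nodes per top-level branch (shared prefixes stored once):
  'b'-branch (bgkwyiky, bgkwyikyelu, bgkwys): 12 nodes
  'v'-branch (vfkoqt, vfkqfb, vfkqkre, vfkqxter, vfkqxtewqi, vfkqxtewx, vfkqxtewxc, vfkqxtewxf, vfkqxtewxsw, vfkqxtewxsx, vrwiycntgld): 35 nodes
Sum: 47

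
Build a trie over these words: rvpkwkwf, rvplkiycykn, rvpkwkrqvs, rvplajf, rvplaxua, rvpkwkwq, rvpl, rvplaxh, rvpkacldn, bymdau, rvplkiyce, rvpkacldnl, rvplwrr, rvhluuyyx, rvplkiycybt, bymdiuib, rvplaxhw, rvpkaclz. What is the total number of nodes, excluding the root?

59

Insert word by word; a character creates a node only if that edge doesn't already exist:
  "rvpkwkwf" → 8 new (r, v, p, k, w, k, w, f)
  "rvplkiycykn" → prefix "rvp" already present; 8 new (l, k, i, y, c, y, k, n)
  "rvpkwkrqvs" → prefix "rvpkwk" already present; 4 new (r, q, v, s)
  "rvplajf" → prefix "rvpl" already present; 3 new (a, j, f)
  "rvplaxua" → prefix "rvpla" already present; 3 new (x, u, a)
  "rvpkwkwq" → prefix "rvpkwkw" already present; 1 new (q)
  "rvpl" → prefix "rvpl" already present; 0 new (none)
  "rvplaxh" → prefix "rvplax" already present; 1 new (h)
  "rvpkacldn" → prefix "rvpk" already present; 5 new (a, c, l, d, n)
  "bymdau" → 6 new (b, y, m, d, a, u)
  "rvplkiyce" → prefix "rvplkiyc" already present; 1 new (e)
  "rvpkacldnl" → prefix "rvpkacldn" already present; 1 new (l)
  "rvplwrr" → prefix "rvpl" already present; 3 new (w, r, r)
  "rvhluuyyx" → prefix "rv" already present; 7 new (h, l, u, u, y, y, x)
  "rvplkiycybt" → prefix "rvplkiycy" already present; 2 new (b, t)
  "bymdiuib" → prefix "bymd" already present; 4 new (i, u, i, b)
  "rvplaxhw" → prefix "rvplaxh" already present; 1 new (w)
  "rvpkaclz" → prefix "rvpkacl" already present; 1 new (z)
Total nodes = 8 + 8 + 4 + 3 + 3 + 1 + 0 + 1 + 5 + 6 + 1 + 1 + 3 + 7 + 2 + 4 + 1 + 1 = 59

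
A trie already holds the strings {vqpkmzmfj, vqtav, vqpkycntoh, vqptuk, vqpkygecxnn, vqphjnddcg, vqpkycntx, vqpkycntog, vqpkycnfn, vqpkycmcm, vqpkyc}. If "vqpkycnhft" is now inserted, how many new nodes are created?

"vqpkycn" is already a path in the trie; the remaining "hft" must be added.
So 10 − 7 = 3 new nodes.

3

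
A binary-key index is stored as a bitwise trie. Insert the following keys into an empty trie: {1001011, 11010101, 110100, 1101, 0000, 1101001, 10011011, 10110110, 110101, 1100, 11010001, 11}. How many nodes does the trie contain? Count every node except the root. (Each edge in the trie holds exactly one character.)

Count nodes per top-level branch (shared prefixes stored once):
  '0'-branch (0000): 4 nodes
  '1'-branch (1001011, 10011011, 10110110, 11, 1100, 1101, 110100, 11010001, 1101001, 110101, 11010101): 29 nodes
Sum: 33

33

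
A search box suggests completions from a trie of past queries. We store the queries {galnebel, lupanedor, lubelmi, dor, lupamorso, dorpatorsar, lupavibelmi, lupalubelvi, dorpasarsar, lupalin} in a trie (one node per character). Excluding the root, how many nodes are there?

Count nodes per top-level branch (shared prefixes stored once):
  'd'-branch (dor, dorpasarsar, dorpatorsar): 17 nodes
  'g'-branch (galnebel): 8 nodes
  'l'-branch (lubelmi, lupalin, lupalubelvi, lupamorso, lupanedor, lupavibelmi): 35 nodes
Sum: 60

60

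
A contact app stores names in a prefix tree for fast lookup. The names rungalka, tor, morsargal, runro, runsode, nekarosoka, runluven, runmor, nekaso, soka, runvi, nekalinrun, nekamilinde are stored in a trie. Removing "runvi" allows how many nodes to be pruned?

After clearing the end-marker at "runvi", prune upward until reaching a node still needed by another word.
The suffix "vi" (2 nodes) is used only by "runvi"; the node for "run" still has the child "g", so pruning stops there.
Nodes removed: 2

2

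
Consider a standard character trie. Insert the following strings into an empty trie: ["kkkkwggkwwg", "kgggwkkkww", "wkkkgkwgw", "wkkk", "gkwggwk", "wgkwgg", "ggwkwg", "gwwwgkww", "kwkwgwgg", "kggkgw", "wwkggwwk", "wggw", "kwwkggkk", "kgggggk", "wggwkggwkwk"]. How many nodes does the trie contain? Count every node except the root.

88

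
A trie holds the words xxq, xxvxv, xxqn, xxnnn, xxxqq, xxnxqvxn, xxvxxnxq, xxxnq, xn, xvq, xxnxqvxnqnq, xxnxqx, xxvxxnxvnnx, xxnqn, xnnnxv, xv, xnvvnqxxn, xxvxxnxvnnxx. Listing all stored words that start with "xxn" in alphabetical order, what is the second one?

Filter for "xxn…" and sort: "xxnnn", "xxnqn", "xxnxqvxn", "xxnxqvxnqnq", "xxnxqx"
Position 2: xxnqn

xxnqn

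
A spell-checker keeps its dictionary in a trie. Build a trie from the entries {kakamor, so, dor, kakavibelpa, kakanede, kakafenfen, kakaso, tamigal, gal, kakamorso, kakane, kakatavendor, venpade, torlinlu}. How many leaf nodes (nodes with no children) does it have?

A leaf is a node with no children — equivalently, the end of a word that is not a proper prefix of any other stored word.
Those words: "dor", "gal", "kakafenfen", "kakamorso", "kakanede", "kakaso", "kakatavendor", "kakavibelpa", "so", "tamigal", "torlinlu", "venpade"
Leaf count: 12

12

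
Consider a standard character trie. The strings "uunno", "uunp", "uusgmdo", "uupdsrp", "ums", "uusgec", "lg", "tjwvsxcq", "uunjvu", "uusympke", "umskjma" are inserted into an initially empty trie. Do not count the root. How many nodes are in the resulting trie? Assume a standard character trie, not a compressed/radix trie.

42

Trace insertions, counting only characters that open a new branch:
  "uunno" → 5 new (u, u, n, n, o)
  "uunp" → prefix "uun" already present; 1 new (p)
  "uusgmdo" → prefix "uu" already present; 5 new (s, g, m, d, o)
  "uupdsrp" → prefix "uu" already present; 5 new (p, d, s, r, p)
  "ums" → prefix "u" already present; 2 new (m, s)
  "uusgec" → prefix "uusg" already present; 2 new (e, c)
  "lg" → 2 new (l, g)
  "tjwvsxcq" → 8 new (t, j, w, v, s, x, c, q)
  "uunjvu" → prefix "uun" already present; 3 new (j, v, u)
  "uusympke" → prefix "uus" already present; 5 new (y, m, p, k, e)
  "umskjma" → prefix "ums" already present; 4 new (k, j, m, a)
Total nodes = 5 + 1 + 5 + 5 + 2 + 2 + 2 + 8 + 3 + 5 + 4 = 42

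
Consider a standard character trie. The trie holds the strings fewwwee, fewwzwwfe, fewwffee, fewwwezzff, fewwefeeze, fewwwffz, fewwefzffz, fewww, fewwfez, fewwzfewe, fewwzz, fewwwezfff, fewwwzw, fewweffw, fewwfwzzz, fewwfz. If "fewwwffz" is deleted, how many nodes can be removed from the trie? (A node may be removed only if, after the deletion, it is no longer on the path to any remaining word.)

3

A node on "fewwwffz"'s path can go only if nothing else ends at it or branches off below it.
The suffix "ffz" (3 nodes) is used only by "fewwwffz"; the node for "fewww" still has the child "e", so pruning stops there.
Nodes removed: 3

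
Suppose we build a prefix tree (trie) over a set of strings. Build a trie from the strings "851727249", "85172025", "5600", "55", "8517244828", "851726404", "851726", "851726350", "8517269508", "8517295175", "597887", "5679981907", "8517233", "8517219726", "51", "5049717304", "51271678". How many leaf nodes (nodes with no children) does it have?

15

A leaf is a node with no children — equivalently, the end of a word that is not a proper prefix of any other stored word.
Those words: "5049717304", "51271678", "55", "5600", "5679981907", "597887", "85172025", "8517219726", "8517233", "8517244828", "851726350", "851726404", "8517269508", "851727249", "8517295175"
Leaf count: 15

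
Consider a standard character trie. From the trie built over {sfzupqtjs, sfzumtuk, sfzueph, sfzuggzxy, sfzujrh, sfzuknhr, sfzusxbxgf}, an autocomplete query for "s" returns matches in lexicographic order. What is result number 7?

DFS of the "s" subtree visits, in order: "sfzueph", "sfzuggzxy", "sfzujrh", "sfzuknhr", "sfzumtuk", "sfzupqtjs", "sfzusxbxgf"
The 7th is sfzusxbxgf.

sfzusxbxgf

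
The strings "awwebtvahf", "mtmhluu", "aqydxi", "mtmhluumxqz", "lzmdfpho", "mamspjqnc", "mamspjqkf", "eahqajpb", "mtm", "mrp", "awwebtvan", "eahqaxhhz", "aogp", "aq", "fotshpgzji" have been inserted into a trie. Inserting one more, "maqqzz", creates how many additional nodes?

The longest prefix of "maqqzz" already in the trie is "ma" (length 2).
Each of the 4 remaining characters creates one node.

4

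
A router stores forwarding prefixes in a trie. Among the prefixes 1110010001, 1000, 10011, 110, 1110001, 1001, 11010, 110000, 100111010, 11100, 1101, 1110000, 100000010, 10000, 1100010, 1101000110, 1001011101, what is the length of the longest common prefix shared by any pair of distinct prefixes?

6

Equivalently: take the maximum, over all pairs, of their longest common prefix length.
e.g. "1110000" and "1110001" share the prefix "111000" of length 6; no pair shares a longer one.
Longest shared-prefix length: 6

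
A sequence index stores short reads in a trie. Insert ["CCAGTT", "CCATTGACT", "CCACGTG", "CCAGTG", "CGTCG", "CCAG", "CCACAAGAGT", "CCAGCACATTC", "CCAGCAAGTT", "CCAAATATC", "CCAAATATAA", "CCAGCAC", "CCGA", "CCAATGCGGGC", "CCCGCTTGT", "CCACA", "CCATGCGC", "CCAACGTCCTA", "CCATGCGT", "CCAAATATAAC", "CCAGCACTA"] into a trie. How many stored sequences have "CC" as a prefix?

20

Filter for entries beginning with "CC":
Matches: "CCAAATATAA", "CCAAATATAAC", "CCAAATATC", "CCAACGTCCTA", "CCAATGCGGGC", "CCACA", "CCACAAGAGT", "CCACGTG", "CCAG", "CCAGCAAGTT", "CCAGCAC", "CCAGCACATTC", "CCAGCACTA", "CCAGTG", "CCAGTT", "CCATGCGC", "CCATGCGT", "CCATTGACT", "CCCGCTTGT", "CCGA"
Count: 20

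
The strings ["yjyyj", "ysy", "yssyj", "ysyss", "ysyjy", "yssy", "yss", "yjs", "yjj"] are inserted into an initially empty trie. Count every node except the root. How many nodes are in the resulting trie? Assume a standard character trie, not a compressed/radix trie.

Insert word by word; a character creates a node only if that edge doesn't already exist:
  "yjyyj" → 5 new (y, j, y, y, j)
  "ysy" → prefix "y" already present; 2 new (s, y)
  "yssyj" → prefix "ys" already present; 3 new (s, y, j)
  "ysyss" → prefix "ysy" already present; 2 new (s, s)
  "ysyjy" → prefix "ysy" already present; 2 new (j, y)
  "yssy" → prefix "yssy" already present; 0 new (none)
  "yss" → prefix "yss" already present; 0 new (none)
  "yjs" → prefix "yj" already present; 1 new (s)
  "yjj" → prefix "yj" already present; 1 new (j)
Total nodes = 5 + 2 + 3 + 2 + 2 + 0 + 0 + 1 + 1 = 16

16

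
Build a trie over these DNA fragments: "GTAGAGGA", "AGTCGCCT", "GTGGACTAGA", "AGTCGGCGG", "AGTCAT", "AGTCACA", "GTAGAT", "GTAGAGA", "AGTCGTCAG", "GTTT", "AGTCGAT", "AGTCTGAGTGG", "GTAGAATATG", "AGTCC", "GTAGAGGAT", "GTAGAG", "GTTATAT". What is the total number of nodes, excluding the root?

60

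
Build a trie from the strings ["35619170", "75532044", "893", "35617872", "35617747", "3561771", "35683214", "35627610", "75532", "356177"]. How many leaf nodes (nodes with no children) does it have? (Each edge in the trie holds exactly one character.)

8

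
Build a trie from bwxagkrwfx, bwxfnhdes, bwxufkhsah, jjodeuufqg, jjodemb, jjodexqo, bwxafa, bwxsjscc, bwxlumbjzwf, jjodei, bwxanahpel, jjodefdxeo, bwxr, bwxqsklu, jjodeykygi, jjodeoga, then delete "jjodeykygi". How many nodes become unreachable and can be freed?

Walk "jjodeykygi" from the leaf back toward the root, removing each node that no remaining word uses.
The suffix "ykygi" (5 nodes) is used only by "jjodeykygi"; the node for "jjode" still has the child "u", so pruning stops there.
Nodes removed: 5

5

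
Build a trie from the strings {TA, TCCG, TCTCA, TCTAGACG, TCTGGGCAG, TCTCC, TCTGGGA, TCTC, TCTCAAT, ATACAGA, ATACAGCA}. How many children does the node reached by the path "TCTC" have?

The children of the "TCTC" node are the distinct next characters among strings starting with "TCTC".
Characters that immediately follow "TCTC" among the stored strings: {A, C}.
That node has 2 child edges.

2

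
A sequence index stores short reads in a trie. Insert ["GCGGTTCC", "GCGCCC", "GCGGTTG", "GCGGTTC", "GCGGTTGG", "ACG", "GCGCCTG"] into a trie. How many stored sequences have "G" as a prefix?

Filter for entries beginning with "G":
Matches: "GCGCCC", "GCGCCTG", "GCGGTTC", "GCGGTTCC", "GCGGTTG", "GCGGTTGG"
Count: 6

6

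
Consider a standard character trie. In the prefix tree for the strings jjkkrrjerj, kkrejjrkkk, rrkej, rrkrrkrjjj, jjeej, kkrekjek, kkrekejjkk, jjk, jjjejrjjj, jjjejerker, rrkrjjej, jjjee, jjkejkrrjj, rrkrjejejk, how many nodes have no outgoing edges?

A leaf is a node with no children — equivalently, the end of a word that is not a proper prefix of any other stored word.
Those words: "jjeej", "jjjee", "jjjejerker", "jjjejrjjj", "jjkejkrrjj", "jjkkrrjerj", "kkrejjrkkk", "kkrekejjkk", "kkrekjek", "rrkej", "rrkrjejejk", "rrkrjjej", "rrkrrkrjjj"
Leaf count: 13

13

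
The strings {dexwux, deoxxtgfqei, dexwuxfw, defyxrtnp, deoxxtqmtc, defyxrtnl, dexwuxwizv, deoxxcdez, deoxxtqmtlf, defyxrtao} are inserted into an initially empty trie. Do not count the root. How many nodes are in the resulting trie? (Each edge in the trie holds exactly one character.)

Trace insertions, counting only characters that open a new branch:
  "dexwux" → 6 new (d, e, x, w, u, x)
  "deoxxtgfqei" → prefix "de" already present; 9 new (o, x, x, t, g, f, q, e, i)
  "dexwuxfw" → prefix "dexwux" already present; 2 new (f, w)
  "defyxrtnp" → prefix "de" already present; 7 new (f, y, x, r, t, n, p)
  "deoxxtqmtc" → prefix "deoxxt" already present; 4 new (q, m, t, c)
  "defyxrtnl" → prefix "defyxrtn" already present; 1 new (l)
  "dexwuxwizv" → prefix "dexwux" already present; 4 new (w, i, z, v)
  "deoxxcdez" → prefix "deoxx" already present; 4 new (c, d, e, z)
  "deoxxtqmtlf" → prefix "deoxxtqmt" already present; 2 new (l, f)
  "defyxrtao" → prefix "defyxrt" already present; 2 new (a, o)
Total nodes = 6 + 9 + 2 + 7 + 4 + 1 + 4 + 4 + 2 + 2 = 41

41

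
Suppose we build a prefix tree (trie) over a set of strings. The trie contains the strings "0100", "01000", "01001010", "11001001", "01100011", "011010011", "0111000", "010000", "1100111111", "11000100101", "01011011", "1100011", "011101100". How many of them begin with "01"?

Filter for entries beginning with "01":
Matches: "0100", "01000", "010000", "01001010", "01011011", "01100011", "011010011", "0111000", "011101100"
Count: 9

9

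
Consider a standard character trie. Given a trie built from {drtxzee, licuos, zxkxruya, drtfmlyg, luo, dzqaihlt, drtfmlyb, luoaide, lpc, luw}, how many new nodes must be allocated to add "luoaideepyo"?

4

The longest prefix of "luoaideepyo" already in the trie is "luoaide" (length 7).
New nodes needed: |"luoaideepyo"| − 7 = 11 − 7 = 4.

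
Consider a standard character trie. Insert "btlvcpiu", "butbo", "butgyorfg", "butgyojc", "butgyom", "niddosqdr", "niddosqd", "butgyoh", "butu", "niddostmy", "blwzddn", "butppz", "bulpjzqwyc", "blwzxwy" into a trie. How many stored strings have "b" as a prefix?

Filter for entries beginning with "b":
Matches: "blwzddn", "blwzxwy", "btlvcpiu", "bulpjzqwyc", "butbo", "butgyoh", "butgyojc", "butgyom", "butgyorfg", "butppz", "butu"
Count: 11

11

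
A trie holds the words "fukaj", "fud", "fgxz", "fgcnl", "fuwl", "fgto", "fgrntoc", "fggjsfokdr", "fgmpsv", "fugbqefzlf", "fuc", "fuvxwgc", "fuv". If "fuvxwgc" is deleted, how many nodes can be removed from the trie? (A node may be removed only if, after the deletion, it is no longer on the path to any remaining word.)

A node on "fuvxwgc"'s path can go only if nothing else ends at it or branches off below it.
The suffix "xwgc" (4 nodes) is used only by "fuvxwgc"; "fuv" is itself a stored word, so pruning stops there.
Nodes removed: 4

4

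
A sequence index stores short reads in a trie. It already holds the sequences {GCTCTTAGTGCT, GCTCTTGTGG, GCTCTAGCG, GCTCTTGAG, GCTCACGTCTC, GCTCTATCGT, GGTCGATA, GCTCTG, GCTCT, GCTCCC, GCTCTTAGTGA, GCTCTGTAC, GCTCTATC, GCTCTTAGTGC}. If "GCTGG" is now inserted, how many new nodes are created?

Walking "GCTGG" from the root, the first 3 characters ("GCT") follow existing edges; "G" is the first miss.
Each of the 2 remaining characters creates one node.

2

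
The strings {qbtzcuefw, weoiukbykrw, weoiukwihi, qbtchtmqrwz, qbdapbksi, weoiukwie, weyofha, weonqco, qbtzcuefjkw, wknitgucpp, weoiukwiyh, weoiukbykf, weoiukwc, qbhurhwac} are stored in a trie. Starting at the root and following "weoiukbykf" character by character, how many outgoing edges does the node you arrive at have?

Walk "weoiukbykf" from the root, arriving at one node.
No stored string extends past "weoiukbykf".
That node has 0 child edges.

0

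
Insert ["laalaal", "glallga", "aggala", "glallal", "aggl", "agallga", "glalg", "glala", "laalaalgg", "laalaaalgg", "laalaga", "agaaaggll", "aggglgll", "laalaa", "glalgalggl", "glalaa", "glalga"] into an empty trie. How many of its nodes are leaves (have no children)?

A leaf is a node with no children — equivalently, the end of a word that is not a proper prefix of any other stored word.
Those words: "agaaaggll", "agallga", "aggala", "aggglgll", "aggl", "glalaa", "glalgalggl", "glallal", "glallga", "laalaaalgg", "laalaalgg", "laalaga"
Leaf count: 12

12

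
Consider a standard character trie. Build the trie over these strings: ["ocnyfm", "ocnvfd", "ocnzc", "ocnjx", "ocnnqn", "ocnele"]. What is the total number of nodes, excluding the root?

Trie structure (* marks end of a word):
(root)
└─ o
   └─ c
      └─ n
         ├─ e
         │  └─ l
         │     └─ e *
         ├─ j
         │  └─ x *
         ├─ n
         │  └─ q
         │     └─ n *
         ├─ v
         │  └─ f
         │     └─ d *
         ├─ y
         │  └─ f
         │     └─ m *
         └─ z
            └─ c *
Counting every labelled node above: 19.

19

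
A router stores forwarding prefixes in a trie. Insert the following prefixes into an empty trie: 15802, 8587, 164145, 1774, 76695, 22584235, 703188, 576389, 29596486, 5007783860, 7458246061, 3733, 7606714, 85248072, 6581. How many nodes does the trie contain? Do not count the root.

85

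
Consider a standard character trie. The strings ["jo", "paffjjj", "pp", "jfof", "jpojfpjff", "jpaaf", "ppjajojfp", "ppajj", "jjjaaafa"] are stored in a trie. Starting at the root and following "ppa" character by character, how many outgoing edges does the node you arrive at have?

1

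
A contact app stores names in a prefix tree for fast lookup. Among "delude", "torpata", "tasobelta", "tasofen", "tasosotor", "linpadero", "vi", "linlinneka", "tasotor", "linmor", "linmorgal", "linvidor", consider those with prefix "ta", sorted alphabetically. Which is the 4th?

Filter for "ta…" and sort: "tasobelta", "tasofen", "tasosotor", "tasotor"
Position 4: tasotor

tasotor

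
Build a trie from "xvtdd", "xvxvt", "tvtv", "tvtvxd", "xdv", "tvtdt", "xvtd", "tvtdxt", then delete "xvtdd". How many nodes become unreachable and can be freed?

After clearing the end-marker at "xvtdd", prune upward until reaching a node still needed by another word.
The suffix "d" (1 node) is used only by "xvtdd"; "xvtd" is itself a stored word, so pruning stops there.
Nodes removed: 1

1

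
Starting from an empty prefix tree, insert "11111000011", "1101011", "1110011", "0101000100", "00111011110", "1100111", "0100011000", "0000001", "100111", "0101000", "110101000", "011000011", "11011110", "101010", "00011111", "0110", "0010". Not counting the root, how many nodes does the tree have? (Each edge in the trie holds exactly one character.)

85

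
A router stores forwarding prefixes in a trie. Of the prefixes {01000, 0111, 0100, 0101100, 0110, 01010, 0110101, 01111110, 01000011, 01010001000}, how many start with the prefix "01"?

10

Filter for entries beginning with "01":
Words under "01": 0100, 01000, 01000011, 01010, 01010001000, 0101100, 0110, 0110101, 0111, 01111110
Count: 10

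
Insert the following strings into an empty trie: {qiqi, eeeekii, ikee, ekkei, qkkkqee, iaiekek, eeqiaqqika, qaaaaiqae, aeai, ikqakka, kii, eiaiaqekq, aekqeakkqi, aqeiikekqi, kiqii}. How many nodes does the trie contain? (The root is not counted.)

87

Count nodes per top-level branch (shared prefixes stored once):
  'a'-branch (aeai, aekqeakkqi, aqeiikekqi): 21 nodes
  'e'-branch (eeeekii, eeqiaqqika, eiaiaqekq, ekkei): 27 nodes
  'i'-branch (iaiekek, ikee, ikqakka): 15 nodes
  'k'-branch (kii, kiqii): 6 nodes
  'q'-branch (qaaaaiqae, qiqi, qkkkqee): 18 nodes
Sum: 87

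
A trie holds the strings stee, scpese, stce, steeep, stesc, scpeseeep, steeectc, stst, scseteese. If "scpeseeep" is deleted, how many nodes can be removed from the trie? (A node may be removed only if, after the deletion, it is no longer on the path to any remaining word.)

3

Walk "scpeseeep" from the leaf back toward the root, removing each node that no remaining word uses.
The suffix "eep" (3 nodes) is used only by "scpeseeep"; "scpese" is itself a stored word, so pruning stops there.
Nodes removed: 3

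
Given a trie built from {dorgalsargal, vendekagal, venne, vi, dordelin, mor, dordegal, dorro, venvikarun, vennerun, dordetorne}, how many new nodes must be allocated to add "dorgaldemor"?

"dorgal" is already a path in the trie; the remaining "demor" must be added.
So 11 − 6 = 5 new nodes.

5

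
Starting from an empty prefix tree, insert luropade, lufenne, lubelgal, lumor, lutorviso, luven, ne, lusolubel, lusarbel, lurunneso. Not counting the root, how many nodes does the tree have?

Insert word by word; a character creates a node only if that edge doesn't already exist:
  "luropade" → 8 new (l, u, r, o, p, a, d, e)
  "lufenne" → prefix "lu" already present; 5 new (f, e, n, n, e)
  "lubelgal" → prefix "lu" already present; 6 new (b, e, l, g, a, l)
  "lumor" → prefix "lu" already present; 3 new (m, o, r)
  "lutorviso" → prefix "lu" already present; 7 new (t, o, r, v, i, s, o)
  "luven" → prefix "lu" already present; 3 new (v, e, n)
  "ne" → 2 new (n, e)
  "lusolubel" → prefix "lu" already present; 7 new (s, o, l, u, b, e, l)
  "lusarbel" → prefix "lus" already present; 5 new (a, r, b, e, l)
  "lurunneso" → prefix "lur" already present; 6 new (u, n, n, e, s, o)
Total nodes = 8 + 5 + 6 + 3 + 7 + 3 + 2 + 7 + 5 + 6 = 52

52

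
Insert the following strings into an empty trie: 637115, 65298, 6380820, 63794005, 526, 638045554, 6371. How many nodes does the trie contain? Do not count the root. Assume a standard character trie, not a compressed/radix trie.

28

Trace insertions, counting only characters that open a new branch:
  "637115" → 6 new (6, 3, 7, 1, 1, 5)
  "65298" → prefix "6" already present; 4 new (5, 2, 9, 8)
  "6380820" → prefix "63" already present; 5 new (8, 0, 8, 2, 0)
  "63794005" → prefix "637" already present; 5 new (9, 4, 0, 0, 5)
  "526" → 3 new (5, 2, 6)
  "638045554" → prefix "6380" already present; 5 new (4, 5, 5, 5, 4)
  "6371" → prefix "6371" already present; 0 new (none)
Total nodes = 6 + 4 + 5 + 5 + 3 + 5 + 0 = 28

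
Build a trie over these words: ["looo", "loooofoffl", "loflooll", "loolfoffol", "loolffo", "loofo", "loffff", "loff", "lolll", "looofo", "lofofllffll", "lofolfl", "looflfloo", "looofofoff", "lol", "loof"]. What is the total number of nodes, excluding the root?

55

Count nodes per top-level branch (shared prefixes stored once):
  'l'-branch (loff, loffff, loflooll, lofofllffll, lofolfl, lol, lolll, loof, looflfloo, loofo, loolffo, loolfoffol, looo, looofo, looofofoff, loooofoffl): 55 nodes
Sum: 55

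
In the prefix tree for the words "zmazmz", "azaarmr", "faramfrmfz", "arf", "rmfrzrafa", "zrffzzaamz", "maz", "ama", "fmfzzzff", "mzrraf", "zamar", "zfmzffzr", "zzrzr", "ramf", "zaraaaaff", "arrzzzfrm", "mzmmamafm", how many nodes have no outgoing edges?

A leaf is a node with no children — equivalently, the end of a word that is not a proper prefix of any other stored word.
Those words: "ama", "arf", "arrzzzfrm", "azaarmr", "faramfrmfz", "fmfzzzff", "maz", "mzmmamafm", "mzrraf", "ramf", "rmfrzrafa", "zamar", "zaraaaaff", "zfmzffzr", "zmazmz", "zrffzzaamz", "zzrzr"
Leaf count: 17

17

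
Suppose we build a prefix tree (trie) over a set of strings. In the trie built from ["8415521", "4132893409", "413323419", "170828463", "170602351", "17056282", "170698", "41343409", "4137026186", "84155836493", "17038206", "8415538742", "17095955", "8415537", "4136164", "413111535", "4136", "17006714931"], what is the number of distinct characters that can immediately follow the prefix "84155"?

3

Follow the path "84155" to its node, then look at its outgoing edges.
Distinct next characters after "84155": 2, 3, 8.
That node has 3 child edges.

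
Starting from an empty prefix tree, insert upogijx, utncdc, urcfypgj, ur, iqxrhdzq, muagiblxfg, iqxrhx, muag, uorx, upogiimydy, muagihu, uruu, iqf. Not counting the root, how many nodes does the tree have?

Trace insertions, counting only characters that open a new branch:
  "upogijx" → 7 new (u, p, o, g, i, j, x)
  "utncdc" → prefix "u" already present; 5 new (t, n, c, d, c)
  "urcfypgj" → prefix "u" already present; 7 new (r, c, f, y, p, g, j)
  "ur" → prefix "ur" already present; 0 new (none)
  "iqxrhdzq" → 8 new (i, q, x, r, h, d, z, q)
  "muagiblxfg" → 10 new (m, u, a, g, i, b, l, x, f, g)
  "iqxrhx" → prefix "iqxrh" already present; 1 new (x)
  "muag" → prefix "muag" already present; 0 new (none)
  "uorx" → prefix "u" already present; 3 new (o, r, x)
  "upogiimydy" → prefix "upogi" already present; 5 new (i, m, y, d, y)
  "muagihu" → prefix "muagi" already present; 2 new (h, u)
  "uruu" → prefix "ur" already present; 2 new (u, u)
  "iqf" → prefix "iq" already present; 1 new (f)
Total nodes = 7 + 5 + 7 + 0 + 8 + 10 + 1 + 0 + 3 + 5 + 2 + 2 + 1 = 51

51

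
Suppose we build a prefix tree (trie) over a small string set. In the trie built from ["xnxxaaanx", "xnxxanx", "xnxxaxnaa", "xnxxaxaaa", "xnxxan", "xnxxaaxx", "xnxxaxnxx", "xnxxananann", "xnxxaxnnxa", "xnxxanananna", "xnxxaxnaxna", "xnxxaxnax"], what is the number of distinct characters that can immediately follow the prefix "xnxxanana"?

1

Follow the path "xnxxanana" to its node, then look at its outgoing edges.
Characters that immediately follow "xnxxanana" among the stored strings: {n}.
That node has 1 child edge.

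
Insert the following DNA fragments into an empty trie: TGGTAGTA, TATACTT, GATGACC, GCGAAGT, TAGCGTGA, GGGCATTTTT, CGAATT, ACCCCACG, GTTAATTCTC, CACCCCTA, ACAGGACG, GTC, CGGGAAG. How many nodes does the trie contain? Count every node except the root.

84

For each word, the new-node count is its length minus the longest prefix already in the trie:
  "TGGTAGTA" → 8 new (T, G, G, T, A, G, T, A)
  "TATACTT" → prefix "T" already present; 6 new (A, T, A, C, T, T)
  "GATGACC" → 7 new (G, A, T, G, A, C, C)
  "GCGAAGT" → prefix "G" already present; 6 new (C, G, A, A, G, T)
  "TAGCGTGA" → prefix "TA" already present; 6 new (G, C, G, T, G, A)
  "GGGCATTTTT" → prefix "G" already present; 9 new (G, G, C, A, T, T, T, T, T)
  "CGAATT" → 6 new (C, G, A, A, T, T)
  "ACCCCACG" → 8 new (A, C, C, C, C, A, C, G)
  "GTTAATTCTC" → prefix "G" already present; 9 new (T, T, A, A, T, T, C, T, C)
  "CACCCCTA" → prefix "C" already present; 7 new (A, C, C, C, C, T, A)
  "ACAGGACG" → prefix "AC" already present; 6 new (A, G, G, A, C, G)
  "GTC" → prefix "GT" already present; 1 new (C)
  "CGGGAAG" → prefix "CG" already present; 5 new (G, G, A, A, G)
Total nodes = 8 + 6 + 7 + 6 + 6 + 9 + 6 + 8 + 9 + 7 + 6 + 1 + 5 = 84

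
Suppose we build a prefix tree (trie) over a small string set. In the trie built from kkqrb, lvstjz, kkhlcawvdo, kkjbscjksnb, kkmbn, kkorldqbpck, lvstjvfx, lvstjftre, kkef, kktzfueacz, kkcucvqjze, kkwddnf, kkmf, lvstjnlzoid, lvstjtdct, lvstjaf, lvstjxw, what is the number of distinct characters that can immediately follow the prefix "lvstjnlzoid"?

Walk "lvstjnlzoid" from the root, arriving at one node.
No stored string extends past "lvstjnlzoid".
That node has 0 child edges.

0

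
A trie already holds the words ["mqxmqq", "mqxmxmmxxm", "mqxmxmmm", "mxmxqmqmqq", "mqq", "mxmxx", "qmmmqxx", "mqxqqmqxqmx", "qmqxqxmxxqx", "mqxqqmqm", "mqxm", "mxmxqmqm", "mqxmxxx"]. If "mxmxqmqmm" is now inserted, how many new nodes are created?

1

"mxmxqmqm" is already a path in the trie; the remaining "m" must be added.
Each of the 1 remaining characters creates one node.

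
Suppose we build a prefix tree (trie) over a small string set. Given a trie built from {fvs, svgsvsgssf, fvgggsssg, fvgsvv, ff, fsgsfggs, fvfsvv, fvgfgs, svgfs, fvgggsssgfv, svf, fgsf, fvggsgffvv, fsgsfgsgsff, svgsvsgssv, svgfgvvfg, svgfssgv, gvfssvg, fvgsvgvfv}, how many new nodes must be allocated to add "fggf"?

2

Walking "fggf" from the root, the first 2 characters ("fg") follow existing edges; "g" is the first miss.
So 4 − 2 = 2 new nodes.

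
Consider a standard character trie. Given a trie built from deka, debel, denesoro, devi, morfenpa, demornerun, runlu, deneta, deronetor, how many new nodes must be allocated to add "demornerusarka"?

"demorneru" is already a path in the trie; the remaining "sarka" must be added.
So 14 − 9 = 5 new nodes.

5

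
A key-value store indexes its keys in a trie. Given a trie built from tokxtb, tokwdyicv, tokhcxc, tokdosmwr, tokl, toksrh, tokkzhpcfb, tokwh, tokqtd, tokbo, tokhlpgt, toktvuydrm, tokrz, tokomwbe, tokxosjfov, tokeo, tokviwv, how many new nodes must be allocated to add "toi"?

"to" is already a path in the trie; the remaining "i" must be added.
So 3 − 2 = 1 new nodes.

1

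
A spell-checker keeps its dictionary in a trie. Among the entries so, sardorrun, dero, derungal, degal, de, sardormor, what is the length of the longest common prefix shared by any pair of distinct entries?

Look for the deepest trie node that still has at least two words in its subtree.
"sardormor" and "sardorrun" agree on "sardor" (6 characters) before diverging; nothing deeper is shared.
Longest shared-prefix length: 6

6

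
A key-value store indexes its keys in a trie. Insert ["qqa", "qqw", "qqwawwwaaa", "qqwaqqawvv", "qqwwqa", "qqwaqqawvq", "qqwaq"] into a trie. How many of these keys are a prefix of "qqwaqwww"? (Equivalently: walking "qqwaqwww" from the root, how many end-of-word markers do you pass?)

2

Walk "qqwaqwww" from the root; an end-of-word marker is hit whenever a stored word is a prefix of "qqwaqwww".
Prefixes of the query that are stored words: "qqw", "qqwaq"
Count: 2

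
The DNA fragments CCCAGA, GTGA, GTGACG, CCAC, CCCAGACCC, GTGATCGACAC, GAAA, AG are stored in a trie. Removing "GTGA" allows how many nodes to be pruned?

Walk "GTGA" from the leaf back toward the root, removing each node that no remaining word uses.
Every node on "GTGA" is still needed (e.g. by "GTGACG"), so nothing is freed.
Nodes removed: 0

0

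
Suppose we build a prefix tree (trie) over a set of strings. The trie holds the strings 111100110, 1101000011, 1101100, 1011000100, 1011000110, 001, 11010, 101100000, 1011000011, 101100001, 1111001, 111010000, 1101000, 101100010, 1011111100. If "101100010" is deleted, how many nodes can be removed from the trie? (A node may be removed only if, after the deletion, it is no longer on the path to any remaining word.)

After clearing the end-marker at "101100010", prune upward until reaching a node still needed by another word.
Every node on "101100010" is still needed (e.g. by "1011000100"), so nothing is freed.
Nodes removed: 0

0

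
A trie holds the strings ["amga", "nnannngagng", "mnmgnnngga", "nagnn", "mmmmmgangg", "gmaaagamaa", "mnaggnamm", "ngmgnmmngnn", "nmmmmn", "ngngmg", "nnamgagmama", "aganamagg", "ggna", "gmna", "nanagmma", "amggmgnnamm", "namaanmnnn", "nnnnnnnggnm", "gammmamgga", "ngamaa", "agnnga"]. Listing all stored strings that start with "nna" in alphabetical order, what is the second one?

Words with prefix "nna", in lexicographic order: "nnamgagmama", "nnannngagng"
Position 2: nnannngagng

nnannngagng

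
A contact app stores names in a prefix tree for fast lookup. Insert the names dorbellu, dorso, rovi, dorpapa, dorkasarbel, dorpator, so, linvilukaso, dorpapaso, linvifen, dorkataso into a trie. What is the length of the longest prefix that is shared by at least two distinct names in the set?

7

Equivalently: take the maximum, over all pairs, of their longest common prefix length.
"dorpapa" and "dorpapaso" agree on "dorpapa" (7 characters) before diverging; nothing deeper is shared.
Longest shared-prefix length: 7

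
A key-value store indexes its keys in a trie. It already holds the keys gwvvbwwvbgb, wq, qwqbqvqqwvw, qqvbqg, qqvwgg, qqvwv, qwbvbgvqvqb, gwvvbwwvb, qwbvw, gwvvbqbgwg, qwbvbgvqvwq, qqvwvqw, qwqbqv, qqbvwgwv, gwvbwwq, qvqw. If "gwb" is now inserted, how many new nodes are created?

1

The longest prefix of "gwb" already in the trie is "gw" (length 2).
New nodes needed: |"gwb"| − 2 = 3 − 2 = 1.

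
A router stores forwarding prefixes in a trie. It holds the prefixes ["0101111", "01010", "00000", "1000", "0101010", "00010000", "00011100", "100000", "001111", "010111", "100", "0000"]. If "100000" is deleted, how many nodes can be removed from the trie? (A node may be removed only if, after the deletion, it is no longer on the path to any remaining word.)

After clearing the end-marker at "100000", prune upward until reaching a node still needed by another word.
The suffix "00" (2 nodes) is used only by "100000"; "1000" is itself a stored word, so pruning stops there.
Nodes removed: 2

2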